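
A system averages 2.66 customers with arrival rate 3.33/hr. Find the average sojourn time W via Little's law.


Little's law: L = λW → W = L / λ
= 2.66 / 3.33
= 0.80 hours


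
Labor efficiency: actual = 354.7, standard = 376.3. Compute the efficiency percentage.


Efficiency = (actual / standard) × 100
= (354.7 / 376.3) × 100
= 94.3%


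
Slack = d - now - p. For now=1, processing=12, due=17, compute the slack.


Slack = due - current_time - processing
= 17 - 1 - 12
= 4


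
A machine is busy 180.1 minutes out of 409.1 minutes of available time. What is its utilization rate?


Utilization = busy / total × 100
= 180.1 / 409.1 × 100
= 44.0%


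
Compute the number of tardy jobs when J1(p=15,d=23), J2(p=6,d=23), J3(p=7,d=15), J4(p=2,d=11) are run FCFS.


Completion vs due date:
  J1: C=15, d=23 → on time
  J2: C=21, d=23 → on time
  J3: C=28, d=15 → TARDY
  J4: C=30, d=11 → TARDY
Tardy jobs: J3, J4
Count = 2


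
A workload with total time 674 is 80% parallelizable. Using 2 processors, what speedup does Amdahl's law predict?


Amdahl's law: T_p = T × ((1-p) + p/N)
= 674 × ((1-0.8) + 0.8/2)
= 674 × (0.20 + 0.4000)
= 674 × 0.6000
= 404.40
Speedup = 674/404.40
= 1.67×


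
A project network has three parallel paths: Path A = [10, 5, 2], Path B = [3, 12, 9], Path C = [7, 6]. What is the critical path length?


Path A: 10 + 5 + 2 = 17
Path B: 3 + 12 + 9 = 24
Path C: 7 + 6 = 13
Critical path = longest = max(17, 24, 13)
= 24 (Path B)


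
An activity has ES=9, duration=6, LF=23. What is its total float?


EF = ES + duration = 9 + 6 = 15
LS = LF - duration = 23 - 6 = 17
Total Float = LF - EF = 23 - 15
(or LS - ES = 17 - 9)
= 8


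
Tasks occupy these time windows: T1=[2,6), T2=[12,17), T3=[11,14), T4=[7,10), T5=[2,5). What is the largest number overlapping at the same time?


Check each time point for overlaps:
  t=2: 2 tasks active (T1, T5)
Max concurrent = 2


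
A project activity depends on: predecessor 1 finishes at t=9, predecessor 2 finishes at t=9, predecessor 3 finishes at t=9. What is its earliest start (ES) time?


ES = max of all predecessor completion times
Predecessors: [9, 9, 9]
ES = max(9, 9, 9)
= 9


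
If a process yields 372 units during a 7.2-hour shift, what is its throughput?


Throughput = units / time
= 372 / 7.2
= 51.7 units/hour


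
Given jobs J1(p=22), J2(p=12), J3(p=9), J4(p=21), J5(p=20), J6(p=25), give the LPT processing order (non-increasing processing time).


LPT: sort by longest processing time first
  J6: p=25
  J1: p=22
  J4: p=21
  J5: p=20
  J2: p=12
  J3: p=9
Order: J6 → J1 → J4 → J5 → J2 → J3


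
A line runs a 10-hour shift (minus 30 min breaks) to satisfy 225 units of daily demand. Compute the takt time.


Available = 10×60 - 30 = 570 min
Takt time = 570 / 225
= 2.53 min/unit


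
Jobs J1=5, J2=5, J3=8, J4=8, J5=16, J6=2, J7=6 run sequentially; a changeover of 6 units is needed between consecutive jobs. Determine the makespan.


Makespan = Σ processing + (n-1) × setup
= (5 + 5 + 8 + 8 + 16 + 2 + 6) + (7-1)×6
= 50 + 36
= 86 time units


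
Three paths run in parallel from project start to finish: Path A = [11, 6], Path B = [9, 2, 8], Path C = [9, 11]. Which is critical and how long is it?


Path A: 11 + 6 = 17
Path B: 9 + 2 + 8 = 19
Path C: 9 + 11 = 20
Critical path = longest = max(17, 19, 20)
= 20 (Path C)


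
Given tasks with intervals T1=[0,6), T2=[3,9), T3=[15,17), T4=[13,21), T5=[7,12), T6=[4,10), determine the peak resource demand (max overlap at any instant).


Check each time point for overlaps:
  t=4: 3 tasks active (T1, T2, T6)
Max concurrent = 3


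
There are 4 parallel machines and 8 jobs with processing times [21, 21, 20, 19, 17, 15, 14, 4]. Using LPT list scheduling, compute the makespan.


Jobs (LPT sorted): [21, 21, 20, 19, 17, 15, 14, 4]
Machines: 4
  J=21 → Machine 1 (load: 0+21=21)
  J=21 → Machine 2 (load: 0+21=21)
  J=20 → Machine 3 (load: 0+20=20)
  J=19 → Machine 4 (load: 0+19=19)
  J=17 → Machine 4 (load: 19+17=36)
  J=15 → Machine 3 (load: 20+15=35)
  J=14 → Machine 1 (load: 21+14=35)
  J=4 → Machine 2 (load: 21+4=25)
Machine loads: [35, 25, 35, 36]
Makespan = max = 36 time units


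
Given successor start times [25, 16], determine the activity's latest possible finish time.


LF = min of all successor start times
Successors start at: [25, 16]
LF = min(25, 16)
= 16


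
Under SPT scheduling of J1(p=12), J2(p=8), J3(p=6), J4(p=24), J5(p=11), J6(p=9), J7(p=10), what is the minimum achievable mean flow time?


SPT order: J3 → J2 → J6 → J7 → J5 → J1 → J4
Completion times:
  J3: C=6
  J2: C=14
  J6: C=23
  J7: C=33
  J5: C=44
  J1: C=56
  J4: C=80
Sum = 256, n = 7
Mean flow = 256/7
= 36.57


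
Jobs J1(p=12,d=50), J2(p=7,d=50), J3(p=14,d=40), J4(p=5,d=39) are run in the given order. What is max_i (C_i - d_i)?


Lateness per job (L = C - d):
  J1: C=12, d=50, L=-38
  J2: C=19, d=50, L=-31
  J3: C=33, d=40, L=-7
  J4: C=38, d=39, L=-1
Lmax = max(-38, -31, -7, -1)
= -1


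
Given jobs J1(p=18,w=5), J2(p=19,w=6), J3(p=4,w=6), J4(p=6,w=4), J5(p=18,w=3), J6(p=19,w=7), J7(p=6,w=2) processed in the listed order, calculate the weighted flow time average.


Completion times:
  J1: C=18, w×C=5×18=90
  J2: C=37, w×C=6×37=222
  J3: C=41, w×C=6×41=246
  J4: C=47, w×C=4×47=188
  J5: C=65, w×C=3×65=195
  J6: C=84, w×C=7×84=588
  J7: C=90, w×C=2×90=180
Sum w×C = 1709
Sum w = 33
Weighted avg = 1709/33
= 51.79


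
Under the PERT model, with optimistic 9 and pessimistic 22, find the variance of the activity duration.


σ² = ((p - o) / 6)² = (p - o)² / 36
= (22 - 9)² / 36
= 13² / 36
= 169 / 36
= 4.6944


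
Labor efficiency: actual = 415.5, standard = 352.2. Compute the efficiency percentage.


Efficiency = (actual / standard) × 100
= (415.5 / 352.2) × 100
= 118.0%


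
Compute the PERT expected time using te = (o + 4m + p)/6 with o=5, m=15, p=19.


te = (o + 4m + p) / 6
= (5 + 4×15 + 19) / 6
= (5 + 60 + 19) / 6
= 84 / 6
= 14.00


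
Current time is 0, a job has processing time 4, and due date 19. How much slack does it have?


Slack = due - current_time - processing
= 19 - 0 - 4
= 15


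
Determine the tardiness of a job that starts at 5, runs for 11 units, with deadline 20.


Completion = start + processing = 5 + 11 = 16
Tardiness = max(0, C - d) = max(0, 16 - 20)
= max(0, -4)
= 0


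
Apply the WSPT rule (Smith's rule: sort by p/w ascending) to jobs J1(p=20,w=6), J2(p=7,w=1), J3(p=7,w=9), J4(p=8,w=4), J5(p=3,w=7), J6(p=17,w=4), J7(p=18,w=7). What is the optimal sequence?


WSPT (Smith's rule): sort by p/w ascending
  J5: p/w = 3/7 = 0.429
  J3: p/w = 7/9 = 0.778
  J4: p/w = 8/4 = 2.000
  J7: p/w = 18/7 = 2.571
  J1: p/w = 20/6 = 3.333
  J6: p/w = 17/4 = 4.250
  J2: p/w = 7/1 = 7.000
Order: J5 → J3 → J4 → J7 → J1 → J6 → J2


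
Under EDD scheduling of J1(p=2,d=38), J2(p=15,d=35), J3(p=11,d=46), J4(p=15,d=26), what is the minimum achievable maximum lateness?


EDD order: J4 → J2 → J1 → J3
Completion and lateness:
  J4: C=15, d=26, L=15-26=-11
  J2: C=30, d=35, L=30-35=-5
  J1: C=32, d=38, L=32-38=-6
  J3: C=43, d=46, L=43-46=-3
Lmax = max(-11, -5, -6, -3)
= -3


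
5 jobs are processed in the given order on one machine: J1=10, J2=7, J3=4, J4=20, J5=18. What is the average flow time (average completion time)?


Completion times:
  J1: completes at 10
  J2: completes at 17
  J3: completes at 21
  J4: completes at 41
  J5: completes at 59
Sum = 148
Average = 148/5
= 29.60


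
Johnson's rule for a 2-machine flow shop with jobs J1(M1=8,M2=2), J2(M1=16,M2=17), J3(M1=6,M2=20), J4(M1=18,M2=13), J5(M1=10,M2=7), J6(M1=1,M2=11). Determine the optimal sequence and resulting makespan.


Johnson's rule:
Group 1 (M1≤M2, sort by M1): ['J6', 'J3', 'J2']
Group 2 (M1>M2, sort desc M2): ['J4', 'J5', 'J1']
Sequence: J6 → J3 → J2 → J4 → J5 → J1
Makespan calculation:
  J6: M1 done=1, M2 done=12
  J3: M1 done=7, M2 done=32
  J2: M1 done=23, M2 done=49
  J4: M1 done=41, M2 done=62
  J5: M1 done=51, M2 done=69
  J1: M1 done=59, M2 done=71
= Sequence: J6 → J3 → J2 → J4 → J5 → J1, Makespan: 71


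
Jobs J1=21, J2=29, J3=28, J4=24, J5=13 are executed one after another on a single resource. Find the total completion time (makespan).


Sequential makespan: sum all processing times
= 21 + 29 + 28 + 24 + 13
= 115 time units


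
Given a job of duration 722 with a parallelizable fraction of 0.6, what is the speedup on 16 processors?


Amdahl's law: T_p = T × ((1-p) + p/N)
= 722 × ((1-0.6) + 0.6/16)
= 722 × (0.40 + 0.0375)
= 722 × 0.4375
= 315.88
Speedup = 722/315.88
= 2.29×


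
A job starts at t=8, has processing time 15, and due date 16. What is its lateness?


Completion = 8 + 15 = 23
Lateness = C - d = 23 - 16
= 7


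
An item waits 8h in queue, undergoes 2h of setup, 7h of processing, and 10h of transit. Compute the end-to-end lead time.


Lead time = queue + setup + processing + transit
= 8 + 2 + 7 + 10
= 27 hours


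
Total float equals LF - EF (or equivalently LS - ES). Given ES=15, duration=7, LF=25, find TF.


EF = ES + duration = 15 + 7 = 22
LS = LF - duration = 25 - 7 = 18
Total Float = LF - EF = 25 - 22
(or LS - ES = 18 - 15)
= 3


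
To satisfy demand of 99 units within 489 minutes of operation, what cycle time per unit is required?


Cycle time = available time / demand
= 489 / 99
= 4.94 min/unit


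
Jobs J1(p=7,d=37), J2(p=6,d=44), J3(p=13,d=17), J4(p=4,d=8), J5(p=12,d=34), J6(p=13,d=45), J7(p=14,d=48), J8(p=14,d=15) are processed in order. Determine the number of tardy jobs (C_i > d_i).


Completion vs due date:
  J1: C=7, d=37 → on time
  J2: C=13, d=44 → on time
  J3: C=26, d=17 → TARDY
  J4: C=30, d=8 → TARDY
  J5: C=42, d=34 → TARDY
  J6: C=55, d=45 → TARDY
  J7: C=69, d=48 → TARDY
  J8: C=83, d=15 → TARDY
Tardy jobs: J3, J4, J5, J6, J7, J8
Count = 6


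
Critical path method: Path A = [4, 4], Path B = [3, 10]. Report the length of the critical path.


Path A: 4 + 4 = 8
Path B: 3 + 10 = 13
Critical path = longest = max(8, 13)
= 13 (Path B)


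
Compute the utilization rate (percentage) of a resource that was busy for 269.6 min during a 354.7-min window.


Utilization = busy / total × 100
= 269.6 / 354.7 × 100
= 76.0%


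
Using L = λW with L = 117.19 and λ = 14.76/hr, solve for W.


Little's law: L = λW → W = L / λ
= 117.19 / 14.76
= 7.94 hours


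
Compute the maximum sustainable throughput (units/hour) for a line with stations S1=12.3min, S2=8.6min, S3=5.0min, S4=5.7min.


Bottleneck = longest station time
Station times: [12.3, 8.6, 5.0, 5.7]
Max = 12.3 min
Rate = 60 / 12.3
= 4.88 units/hour (bottleneck: 12.3min)


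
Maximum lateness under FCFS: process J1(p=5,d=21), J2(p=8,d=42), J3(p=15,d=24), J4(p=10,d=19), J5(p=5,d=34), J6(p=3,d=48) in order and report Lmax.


Lateness per job (L = C - d):
  J1: C=5, d=21, L=-16
  J2: C=13, d=42, L=-29
  J3: C=28, d=24, L=4
  J4: C=38, d=19, L=19
  J5: C=43, d=34, L=9
  J6: C=46, d=48, L=-2
Lmax = max(-16, -29, 4, 19, 9, -2)
= 19


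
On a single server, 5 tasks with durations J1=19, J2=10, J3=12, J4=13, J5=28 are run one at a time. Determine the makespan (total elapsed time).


Sequential makespan: sum all processing times
= 19 + 10 + 12 + 13 + 28
= 82 time units


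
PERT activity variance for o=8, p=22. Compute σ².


σ² = ((p - o) / 6)² = (p - o)² / 36
= (22 - 8)² / 36
= 14² / 36
= 196 / 36
= 5.4444


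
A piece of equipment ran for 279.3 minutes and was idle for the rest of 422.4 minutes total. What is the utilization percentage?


Utilization = busy / total × 100
= 279.3 / 422.4 × 100
= 66.1%


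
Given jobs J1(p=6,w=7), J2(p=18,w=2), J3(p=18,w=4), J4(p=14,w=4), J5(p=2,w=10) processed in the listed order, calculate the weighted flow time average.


Completion times:
  J1: C=6, w×C=7×6=42
  J2: C=24, w×C=2×24=48
  J3: C=42, w×C=4×42=168
  J4: C=56, w×C=4×56=224
  J5: C=58, w×C=10×58=580
Sum w×C = 1062
Sum w = 27
Weighted avg = 1062/27
= 39.33


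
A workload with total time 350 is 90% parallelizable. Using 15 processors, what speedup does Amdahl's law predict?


Amdahl's law: T_p = T × ((1-p) + p/N)
= 350 × ((1-0.9) + 0.9/15)
= 350 × (0.10 + 0.0600)
= 350 × 0.1600
= 56.00
Speedup = 350/56.00
= 6.25×


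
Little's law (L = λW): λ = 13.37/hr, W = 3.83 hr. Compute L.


Little's law: L = λ × W
= 13.37 × 3.83
= 51.21


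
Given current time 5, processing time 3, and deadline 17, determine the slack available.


Slack = due - current_time - processing
= 17 - 5 - 3
= 9


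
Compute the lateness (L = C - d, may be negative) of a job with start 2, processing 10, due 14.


Completion = 2 + 10 = 12
Lateness = C - d = 12 - 14
= -2


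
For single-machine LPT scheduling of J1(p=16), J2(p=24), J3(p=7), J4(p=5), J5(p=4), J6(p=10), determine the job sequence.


LPT: sort by longest processing time first
  J2: p=24
  J1: p=16
  J6: p=10
  J3: p=7
  J4: p=5
  J5: p=4
Order: J2 → J1 → J6 → J3 → J4 → J5


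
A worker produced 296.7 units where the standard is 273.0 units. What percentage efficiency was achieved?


Efficiency = (actual / standard) × 100
= (296.7 / 273.0) × 100
= 108.7%


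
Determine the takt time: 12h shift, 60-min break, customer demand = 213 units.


Available = 12×60 - 60 = 660 min
Takt time = 660 / 213
= 3.10 min/unit


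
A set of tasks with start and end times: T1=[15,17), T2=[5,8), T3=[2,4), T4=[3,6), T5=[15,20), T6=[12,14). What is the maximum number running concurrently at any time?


Check each time point for overlaps:
  t=3: 2 tasks active (T3, T4)
Max concurrent = 2


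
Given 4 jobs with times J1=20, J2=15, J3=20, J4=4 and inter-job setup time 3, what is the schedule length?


Makespan = Σ processing + (n-1) × setup
= (20 + 15 + 20 + 4) + (4-1)×3
= 59 + 9
= 68 time units


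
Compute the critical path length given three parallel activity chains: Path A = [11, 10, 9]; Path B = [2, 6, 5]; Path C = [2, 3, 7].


Path A: 11 + 10 + 9 = 30
Path B: 2 + 6 + 5 = 13
Path C: 2 + 3 + 7 = 12
Critical path = longest = max(30, 13, 12)
= 30 (Path A)


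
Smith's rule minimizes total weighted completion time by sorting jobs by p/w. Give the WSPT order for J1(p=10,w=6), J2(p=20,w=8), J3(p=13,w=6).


WSPT (Smith's rule): sort by p/w ascending
  J1: p/w = 10/6 = 1.667
  J3: p/w = 13/6 = 2.167
  J2: p/w = 20/8 = 2.500
Order: J1 → J3 → J2


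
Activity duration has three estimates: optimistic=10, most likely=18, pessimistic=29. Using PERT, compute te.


te = (o + 4m + p) / 6
= (10 + 4×18 + 29) / 6
= (10 + 72 + 29) / 6
= 111 / 6
= 18.50


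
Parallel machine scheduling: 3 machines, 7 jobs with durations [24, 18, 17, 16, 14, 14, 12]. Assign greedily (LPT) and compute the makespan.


Jobs (LPT sorted): [24, 18, 17, 16, 14, 14, 12]
Machines: 3
  J=24 → Machine 1 (load: 0+24=24)
  J=18 → Machine 2 (load: 0+18=18)
  J=17 → Machine 3 (load: 0+17=17)
  J=16 → Machine 3 (load: 17+16=33)
  J=14 → Machine 2 (load: 18+14=32)
  J=14 → Machine 1 (load: 24+14=38)
  J=12 → Machine 2 (load: 32+12=44)
Machine loads: [38, 44, 33]
Makespan = max = 44 time units


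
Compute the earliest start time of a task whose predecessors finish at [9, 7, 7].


ES = max of all predecessor completion times
Predecessors: [9, 7, 7]
ES = max(9, 7, 7)
= 9


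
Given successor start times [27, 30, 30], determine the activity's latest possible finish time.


LF = min of all successor start times
Successors start at: [27, 30, 30]
LF = min(27, 30, 30)
= 27


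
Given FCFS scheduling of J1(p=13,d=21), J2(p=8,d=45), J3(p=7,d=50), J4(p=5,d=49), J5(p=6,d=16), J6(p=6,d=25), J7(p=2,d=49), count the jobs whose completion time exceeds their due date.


Completion vs due date:
  J1: C=13, d=21 → on time
  J2: C=21, d=45 → on time
  J3: C=28, d=50 → on time
  J4: C=33, d=49 → on time
  J5: C=39, d=16 → TARDY
  J6: C=45, d=25 → TARDY
  J7: C=47, d=49 → on time
Tardy jobs: J5, J6
Count = 2


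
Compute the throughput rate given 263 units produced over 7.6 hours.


Throughput = units / time
= 263 / 7.6
= 34.6 units/hour


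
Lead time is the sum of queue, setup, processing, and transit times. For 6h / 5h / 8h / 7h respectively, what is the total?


Lead time = queue + setup + processing + transit
= 6 + 5 + 8 + 7
= 26 hours


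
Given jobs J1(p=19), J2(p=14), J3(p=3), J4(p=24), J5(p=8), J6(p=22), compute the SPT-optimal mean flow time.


SPT order: J3 → J5 → J2 → J1 → J6 → J4
Completion times:
  J3: C=3
  J5: C=11
  J2: C=25
  J1: C=44
  J6: C=66
  J4: C=90
Sum = 239, n = 6
Mean flow = 239/6
= 39.83


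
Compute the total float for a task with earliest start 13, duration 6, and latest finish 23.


EF = ES + duration = 13 + 6 = 19
LS = LF - duration = 23 - 6 = 17
Total Float = LF - EF = 23 - 19
(or LS - ES = 17 - 13)
= 4


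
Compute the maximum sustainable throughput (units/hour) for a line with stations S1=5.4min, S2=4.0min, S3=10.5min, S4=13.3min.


Bottleneck = longest station time
Station times: [5.4, 4.0, 10.5, 13.3]
Max = 13.3 min
Rate = 60 / 13.3
= 4.51 units/hour (bottleneck: 13.3min)


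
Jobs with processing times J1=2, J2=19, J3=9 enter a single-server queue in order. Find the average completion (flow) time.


Completion times:
  J1: completes at 2
  J2: completes at 21
  J3: completes at 30
Sum = 53
Average = 53/3
= 17.67


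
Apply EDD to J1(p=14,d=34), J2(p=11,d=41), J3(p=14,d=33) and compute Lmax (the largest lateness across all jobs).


EDD order: J3 → J1 → J2
Completion and lateness:
  J3: C=14, d=33, L=14-33=-19
  J1: C=28, d=34, L=28-34=-6
  J2: C=39, d=41, L=39-41=-2
Lmax = max(-19, -6, -2)
= -2


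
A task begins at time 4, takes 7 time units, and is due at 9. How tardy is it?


Completion = start + processing = 4 + 7 = 11
Tardiness = max(0, C - d) = max(0, 11 - 9)
= max(0, 2)
= 2


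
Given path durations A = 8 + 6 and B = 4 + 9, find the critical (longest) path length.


Path A: 8 + 6 = 14
Path B: 4 + 9 = 13
Critical path = longest = max(14, 13)
= 14 (Path A)


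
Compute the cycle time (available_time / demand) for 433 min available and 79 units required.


Cycle time = available time / demand
= 433 / 79
= 5.48 min/unit


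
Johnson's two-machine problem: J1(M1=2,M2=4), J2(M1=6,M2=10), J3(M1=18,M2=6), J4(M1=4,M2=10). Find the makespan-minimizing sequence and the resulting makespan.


Johnson's rule:
Group 1 (M1≤M2, sort by M1): ['J1', 'J4', 'J2']
Group 2 (M1>M2, sort desc M2): ['J3']
Sequence: J1 → J4 → J2 → J3
Makespan calculation:
  J1: M1 done=2, M2 done=6
  J4: M1 done=6, M2 done=16
  J2: M1 done=12, M2 done=26
  J3: M1 done=30, M2 done=36
= Sequence: J1 → J4 → J2 → J3, Makespan: 36


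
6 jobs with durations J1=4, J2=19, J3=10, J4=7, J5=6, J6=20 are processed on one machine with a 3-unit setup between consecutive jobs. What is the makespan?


Makespan = Σ processing + (n-1) × setup
= (4 + 19 + 10 + 7 + 6 + 20) + (6-1)×3
= 66 + 15
= 81 time units


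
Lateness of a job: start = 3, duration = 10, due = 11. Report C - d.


Completion = 3 + 10 = 13
Lateness = C - d = 13 - 11
= 2


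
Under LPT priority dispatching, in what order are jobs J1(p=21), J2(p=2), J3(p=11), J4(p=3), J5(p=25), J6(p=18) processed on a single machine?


LPT: sort by longest processing time first
  J5: p=25
  J1: p=21
  J6: p=18
  J3: p=11
  J4: p=3
  J2: p=2
Order: J5 → J1 → J6 → J3 → J4 → J2


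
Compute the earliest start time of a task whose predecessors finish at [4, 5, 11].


ES = max of all predecessor completion times
Predecessors: [4, 5, 11]
ES = max(4, 5, 11)
= 11


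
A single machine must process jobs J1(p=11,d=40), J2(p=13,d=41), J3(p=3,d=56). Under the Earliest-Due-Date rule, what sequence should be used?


EDD: sort by earliest due date
  J1: d=40, p=11
  J2: d=41, p=13
  J3: d=56, p=3
Order: J1 → J2 → J3


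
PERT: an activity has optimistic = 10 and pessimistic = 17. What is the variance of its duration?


σ² = ((p - o) / 6)² = (p - o)² / 36
= (17 - 10)² / 36
= 7² / 36
= 49 / 36
= 1.3611


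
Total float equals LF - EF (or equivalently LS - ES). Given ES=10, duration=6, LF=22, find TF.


EF = ES + duration = 10 + 6 = 16
LS = LF - duration = 22 - 6 = 16
Total Float = LF - EF = 22 - 16
(or LS - ES = 16 - 10)
= 6


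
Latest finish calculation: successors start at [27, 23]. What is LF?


LF = min of all successor start times
Successors start at: [27, 23]
LF = min(27, 23)
= 23


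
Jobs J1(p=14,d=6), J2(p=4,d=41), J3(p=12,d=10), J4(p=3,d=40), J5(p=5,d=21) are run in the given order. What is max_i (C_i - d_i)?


Lateness per job (L = C - d):
  J1: C=14, d=6, L=8
  J2: C=18, d=41, L=-23
  J3: C=30, d=10, L=20
  J4: C=33, d=40, L=-7
  J5: C=38, d=21, L=17
Lmax = max(8, -23, 20, -7, 17)
= 20


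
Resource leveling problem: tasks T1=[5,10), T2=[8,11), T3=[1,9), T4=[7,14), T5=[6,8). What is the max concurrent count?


Check each time point for overlaps:
  t=7: 4 tasks active (T1, T3, T4, T5)
Max concurrent = 4


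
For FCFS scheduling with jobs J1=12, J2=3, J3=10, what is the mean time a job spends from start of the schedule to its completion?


Completion times:
  J1: completes at 12
  J2: completes at 15
  J3: completes at 25
Sum = 52
Average = 52/3
= 17.33


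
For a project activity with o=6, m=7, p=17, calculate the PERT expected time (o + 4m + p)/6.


te = (o + 4m + p) / 6
= (6 + 4×7 + 17) / 6
= (6 + 28 + 17) / 6
= 51 / 6
= 8.50


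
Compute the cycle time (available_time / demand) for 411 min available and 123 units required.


Cycle time = available time / demand
= 411 / 123
= 3.34 min/unit


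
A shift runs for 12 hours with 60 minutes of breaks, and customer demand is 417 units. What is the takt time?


Available = 12×60 - 60 = 660 min
Takt time = 660 / 417
= 1.58 min/unit


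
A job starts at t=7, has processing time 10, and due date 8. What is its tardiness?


Completion = start + processing = 7 + 10 = 17
Tardiness = max(0, C - d) = max(0, 17 - 8)
= max(0, 9)
= 9


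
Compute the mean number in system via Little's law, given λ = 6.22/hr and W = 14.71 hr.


Little's law: L = λ × W
= 6.22 × 14.71
= 91.50


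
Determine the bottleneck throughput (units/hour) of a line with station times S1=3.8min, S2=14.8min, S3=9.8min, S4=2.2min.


Bottleneck = longest station time
Station times: [3.8, 14.8, 9.8, 2.2]
Max = 14.8 min
Rate = 60 / 14.8
= 4.05 units/hour (bottleneck: 14.8min)


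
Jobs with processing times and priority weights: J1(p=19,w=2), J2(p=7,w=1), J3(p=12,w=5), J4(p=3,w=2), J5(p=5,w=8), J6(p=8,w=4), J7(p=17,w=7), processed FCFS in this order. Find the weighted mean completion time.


Completion times:
  J1: C=19, w×C=2×19=38
  J2: C=26, w×C=1×26=26
  J3: C=38, w×C=5×38=190
  J4: C=41, w×C=2×41=82
  J5: C=46, w×C=8×46=368
  J6: C=54, w×C=4×54=216
  J7: C=71, w×C=7×71=497
Sum w×C = 1417
Sum w = 29
Weighted avg = 1417/29
= 48.86


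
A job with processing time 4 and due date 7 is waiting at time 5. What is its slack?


Slack = due - current_time - processing
= 7 - 5 - 4
= -2


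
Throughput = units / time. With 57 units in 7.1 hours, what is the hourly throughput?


Throughput = units / time
= 57 / 7.1
= 8.0 units/hour


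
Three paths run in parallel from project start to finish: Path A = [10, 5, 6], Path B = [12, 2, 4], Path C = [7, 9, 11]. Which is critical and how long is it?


Path A: 10 + 5 + 6 = 21
Path B: 12 + 2 + 4 = 18
Path C: 7 + 9 + 11 = 27
Critical path = longest = max(21, 18, 27)
= 27 (Path C)


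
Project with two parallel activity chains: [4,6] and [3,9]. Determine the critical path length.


Path A: 4 + 6 = 10
Path B: 3 + 9 = 12
Critical path = longest = max(10, 12)
= 12 (Path B)


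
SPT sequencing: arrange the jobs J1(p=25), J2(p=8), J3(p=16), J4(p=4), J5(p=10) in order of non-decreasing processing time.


SPT: sort by shortest processing time
  J4: p=4
  J2: p=8
  J5: p=10
  J3: p=16
  J1: p=25
Order: J4 → J2 → J5 → J3 → J1


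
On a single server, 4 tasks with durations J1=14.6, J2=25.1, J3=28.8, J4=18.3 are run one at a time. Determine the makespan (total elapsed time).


Sequential makespan: sum all processing times
= 14.6 + 25.1 + 28.8 + 18.3
= 86.8 time units


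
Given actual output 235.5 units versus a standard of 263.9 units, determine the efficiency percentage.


Efficiency = (actual / standard) × 100
= (235.5 / 263.9) × 100
= 89.2%


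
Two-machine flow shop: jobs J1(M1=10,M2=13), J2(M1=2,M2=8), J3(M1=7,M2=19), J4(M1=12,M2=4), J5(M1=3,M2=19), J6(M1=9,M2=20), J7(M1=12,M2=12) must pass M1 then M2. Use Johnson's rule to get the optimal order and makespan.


Johnson's rule:
Group 1 (M1≤M2, sort by M1): ['J2', 'J5', 'J3', 'J6', 'J1', 'J7']
Group 2 (M1>M2, sort desc M2): ['J4']
Sequence: J2 → J5 → J3 → J6 → J1 → J7 → J4
Makespan calculation:
  J2: M1 done=2, M2 done=10
  J5: M1 done=5, M2 done=29
  J3: M1 done=12, M2 done=48
  J6: M1 done=21, M2 done=68
  J1: M1 done=31, M2 done=81
  J7: M1 done=43, M2 done=93
  J4: M1 done=55, M2 done=97
= Sequence: J2 → J5 → J3 → J6 → J1 → J7 → J4, Makespan: 97


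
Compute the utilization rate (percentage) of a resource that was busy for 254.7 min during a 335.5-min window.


Utilization = busy / total × 100
= 254.7 / 335.5 × 100
= 75.9%


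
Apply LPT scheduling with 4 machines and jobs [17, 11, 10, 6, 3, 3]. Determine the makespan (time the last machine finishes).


Jobs (LPT sorted): [17, 11, 10, 6, 3, 3]
Machines: 4
  J=17 → Machine 1 (load: 0+17=17)
  J=11 → Machine 2 (load: 0+11=11)
  J=10 → Machine 3 (load: 0+10=10)
  J=6 → Machine 4 (load: 0+6=6)
  J=3 → Machine 4 (load: 6+3=9)
  J=3 → Machine 4 (load: 9+3=12)
Machine loads: [17, 11, 10, 12]
Makespan = max = 17 time units


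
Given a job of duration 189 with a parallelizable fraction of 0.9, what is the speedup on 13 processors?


Amdahl's law: T_p = T × ((1-p) + p/N)
= 189 × ((1-0.9) + 0.9/13)
= 189 × (0.10 + 0.0692)
= 189 × 0.1692
= 31.98
Speedup = 189/31.98
= 5.91×


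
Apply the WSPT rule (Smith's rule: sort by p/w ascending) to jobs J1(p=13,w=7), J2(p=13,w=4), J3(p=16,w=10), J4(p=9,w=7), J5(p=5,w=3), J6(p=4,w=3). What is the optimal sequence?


WSPT (Smith's rule): sort by p/w ascending
  J4: p/w = 9/7 = 1.286
  J6: p/w = 4/3 = 1.333
  J3: p/w = 16/10 = 1.600
  J5: p/w = 5/3 = 1.667
  J1: p/w = 13/7 = 1.857
  J2: p/w = 13/4 = 3.250
Order: J4 → J6 → J3 → J5 → J1 → J2


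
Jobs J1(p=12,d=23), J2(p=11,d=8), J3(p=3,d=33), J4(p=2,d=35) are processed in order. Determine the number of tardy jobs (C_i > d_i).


Completion vs due date:
  J1: C=12, d=23 → on time
  J2: C=23, d=8 → TARDY
  J3: C=26, d=33 → on time
  J4: C=28, d=35 → on time
Tardy jobs: J2
Count = 1


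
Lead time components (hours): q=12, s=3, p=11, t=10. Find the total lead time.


Lead time = queue + setup + processing + transit
= 12 + 3 + 11 + 10
= 36 hours


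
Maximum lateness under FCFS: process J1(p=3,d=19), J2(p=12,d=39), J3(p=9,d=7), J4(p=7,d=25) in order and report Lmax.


Lateness per job (L = C - d):
  J1: C=3, d=19, L=-16
  J2: C=15, d=39, L=-24
  J3: C=24, d=7, L=17
  J4: C=31, d=25, L=6
Lmax = max(-16, -24, 17, 6)
= 17


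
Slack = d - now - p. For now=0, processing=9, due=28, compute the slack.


Slack = due - current_time - processing
= 28 - 0 - 9
= 19


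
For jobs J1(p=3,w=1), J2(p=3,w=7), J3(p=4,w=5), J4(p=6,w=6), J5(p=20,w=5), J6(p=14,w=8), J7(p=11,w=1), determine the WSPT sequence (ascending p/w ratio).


WSPT (Smith's rule): sort by p/w ascending
  J2: p/w = 3/7 = 0.429
  J3: p/w = 4/5 = 0.800
  J4: p/w = 6/6 = 1.000
  J6: p/w = 14/8 = 1.750
  J1: p/w = 3/1 = 3.000
  J5: p/w = 20/5 = 4.000
  J7: p/w = 11/1 = 11.000
Order: J2 → J3 → J4 → J6 → J1 → J5 → J7


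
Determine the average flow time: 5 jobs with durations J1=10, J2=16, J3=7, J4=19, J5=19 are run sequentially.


Completion times:
  J1: completes at 10
  J2: completes at 26
  J3: completes at 33
  J4: completes at 52
  J5: completes at 71
Sum = 192
Average = 192/5
= 38.40


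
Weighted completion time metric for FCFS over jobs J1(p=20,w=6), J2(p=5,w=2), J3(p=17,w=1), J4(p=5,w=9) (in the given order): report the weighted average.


Completion times:
  J1: C=20, w×C=6×20=120
  J2: C=25, w×C=2×25=50
  J3: C=42, w×C=1×42=42
  J4: C=47, w×C=9×47=423
Sum w×C = 635
Sum w = 18
Weighted avg = 635/18
= 35.28


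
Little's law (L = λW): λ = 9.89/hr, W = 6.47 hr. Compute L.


Little's law: L = λ × W
= 9.89 × 6.47
= 63.99


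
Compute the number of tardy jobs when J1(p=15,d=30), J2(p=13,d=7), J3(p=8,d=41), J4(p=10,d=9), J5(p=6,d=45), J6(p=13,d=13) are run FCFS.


Completion vs due date:
  J1: C=15, d=30 → on time
  J2: C=28, d=7 → TARDY
  J3: C=36, d=41 → on time
  J4: C=46, d=9 → TARDY
  J5: C=52, d=45 → TARDY
  J6: C=65, d=13 → TARDY
Tardy jobs: J2, J4, J5, J6
Count = 4


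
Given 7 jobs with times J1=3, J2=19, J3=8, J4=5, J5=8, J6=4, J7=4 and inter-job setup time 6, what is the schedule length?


Makespan = Σ processing + (n-1) × setup
= (3 + 19 + 8 + 5 + 8 + 4 + 4) + (7-1)×6
= 51 + 36
= 87 time units


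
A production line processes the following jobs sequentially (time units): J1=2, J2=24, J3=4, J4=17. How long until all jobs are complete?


Sequential makespan: sum all processing times
= 2 + 24 + 4 + 17
= 47 time units


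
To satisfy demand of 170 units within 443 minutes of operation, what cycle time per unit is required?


Cycle time = available time / demand
= 443 / 170
= 2.61 min/unit


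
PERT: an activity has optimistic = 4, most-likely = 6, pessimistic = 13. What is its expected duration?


te = (o + 4m + p) / 6
= (4 + 4×6 + 13) / 6
= (4 + 24 + 13) / 6
= 41 / 6
= 6.83


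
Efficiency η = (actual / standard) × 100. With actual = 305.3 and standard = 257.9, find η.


Efficiency = (actual / standard) × 100
= (305.3 / 257.9) × 100
= 118.4%


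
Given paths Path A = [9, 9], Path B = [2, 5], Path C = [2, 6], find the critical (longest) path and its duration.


Path A: 9 + 9 = 18
Path B: 2 + 5 = 7
Path C: 2 + 6 = 8
Critical path = longest = max(18, 7, 8)
= 18 (Path A)


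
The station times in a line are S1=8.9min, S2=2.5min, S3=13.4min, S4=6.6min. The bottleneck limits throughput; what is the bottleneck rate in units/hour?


Bottleneck = longest station time
Station times: [8.9, 2.5, 13.4, 6.6]
Max = 13.4 min
Rate = 60 / 13.4
= 4.48 units/hour (bottleneck: 13.4min)


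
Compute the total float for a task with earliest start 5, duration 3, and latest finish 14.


EF = ES + duration = 5 + 3 = 8
LS = LF - duration = 14 - 3 = 11
Total Float = LF - EF = 14 - 8
(or LS - ES = 11 - 5)
= 6


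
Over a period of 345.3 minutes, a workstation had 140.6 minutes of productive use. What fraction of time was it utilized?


Utilization = busy / total × 100
= 140.6 / 345.3 × 100
= 40.7%


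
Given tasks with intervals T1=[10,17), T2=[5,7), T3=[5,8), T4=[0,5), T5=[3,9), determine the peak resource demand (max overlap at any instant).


Check each time point for overlaps:
  t=5: 3 tasks active (T2, T3, T5)
Max concurrent = 3


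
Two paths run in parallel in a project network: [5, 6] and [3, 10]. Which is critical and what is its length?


Path A: 5 + 6 = 11
Path B: 3 + 10 = 13
Critical path = longest = max(11, 13)
= 13 (Path B)


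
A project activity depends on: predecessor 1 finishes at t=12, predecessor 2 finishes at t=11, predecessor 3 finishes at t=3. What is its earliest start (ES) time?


ES = max of all predecessor completion times
Predecessors: [12, 11, 3]
ES = max(12, 11, 3)
= 12


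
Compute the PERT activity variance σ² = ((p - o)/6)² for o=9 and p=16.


σ² = ((p - o) / 6)² = (p - o)² / 36
= (16 - 9)² / 36
= 7² / 36
= 49 / 36
= 1.3611


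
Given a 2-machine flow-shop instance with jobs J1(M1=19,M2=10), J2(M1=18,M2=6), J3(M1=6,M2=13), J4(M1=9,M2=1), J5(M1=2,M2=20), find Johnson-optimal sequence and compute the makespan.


Johnson's rule:
Group 1 (M1≤M2, sort by M1): ['J5', 'J3']
Group 2 (M1>M2, sort desc M2): ['J1', 'J2', 'J4']
Sequence: J5 → J3 → J1 → J2 → J4
Makespan calculation:
  J5: M1 done=2, M2 done=22
  J3: M1 done=8, M2 done=35
  J1: M1 done=27, M2 done=45
  J2: M1 done=45, M2 done=51
  J4: M1 done=54, M2 done=55
= Sequence: J5 → J3 → J1 → J2 → J4, Makespan: 55


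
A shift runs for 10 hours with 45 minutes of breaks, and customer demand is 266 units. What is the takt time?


Available = 10×60 - 45 = 555 min
Takt time = 555 / 266
= 2.09 min/unit


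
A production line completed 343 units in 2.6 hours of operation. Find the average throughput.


Throughput = units / time
= 343 / 2.6
= 131.9 units/hour


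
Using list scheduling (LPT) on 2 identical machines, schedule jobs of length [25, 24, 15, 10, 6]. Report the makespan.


Jobs (LPT sorted): [25, 24, 15, 10, 6]
Machines: 2
  J=25 → Machine 1 (load: 0+25=25)
  J=24 → Machine 2 (load: 0+24=24)
  J=15 → Machine 2 (load: 24+15=39)
  J=10 → Machine 1 (load: 25+10=35)
  J=6 → Machine 1 (load: 35+6=41)
Machine loads: [41, 39]
Makespan = max = 41 time units


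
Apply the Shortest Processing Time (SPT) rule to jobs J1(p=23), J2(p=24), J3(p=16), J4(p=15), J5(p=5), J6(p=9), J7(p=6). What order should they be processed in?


SPT: sort by shortest processing time
  J5: p=5
  J7: p=6
  J6: p=9
  J4: p=15
  J3: p=16
  J1: p=23
  J2: p=24
Order: J5 → J7 → J6 → J4 → J3 → J1 → J2


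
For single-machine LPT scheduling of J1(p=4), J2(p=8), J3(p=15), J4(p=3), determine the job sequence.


LPT: sort by longest processing time first
  J3: p=15
  J2: p=8
  J1: p=4
  J4: p=3
Order: J3 → J2 → J1 → J4


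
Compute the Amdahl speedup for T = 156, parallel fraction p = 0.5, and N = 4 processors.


Amdahl's law: T_p = T × ((1-p) + p/N)
= 156 × ((1-0.5) + 0.5/4)
= 156 × (0.50 + 0.1250)
= 156 × 0.6250
= 97.50
Speedup = 156/97.50
= 1.60×


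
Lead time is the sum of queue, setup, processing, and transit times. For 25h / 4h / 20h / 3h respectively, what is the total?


Lead time = queue + setup + processing + transit
= 25 + 4 + 20 + 3
= 52 hours


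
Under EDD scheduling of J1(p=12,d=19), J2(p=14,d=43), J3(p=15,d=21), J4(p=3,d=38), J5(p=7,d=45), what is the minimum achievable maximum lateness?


EDD order: J1 → J3 → J4 → J2 → J5
Completion and lateness:
  J1: C=12, d=19, L=12-19=-7
  J3: C=27, d=21, L=27-21=6
  J4: C=30, d=38, L=30-38=-8
  J2: C=44, d=43, L=44-43=1
  J5: C=51, d=45, L=51-45=6
Lmax = max(-7, 6, -8, 1, 6)
= 6


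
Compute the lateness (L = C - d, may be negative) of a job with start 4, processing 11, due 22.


Completion = 4 + 11 = 15
Lateness = C - d = 15 - 22
= -7


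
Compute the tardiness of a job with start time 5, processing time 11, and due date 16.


Completion = start + processing = 5 + 11 = 16
Tardiness = max(0, C - d) = max(0, 16 - 16)
= max(0, 0)
= 0


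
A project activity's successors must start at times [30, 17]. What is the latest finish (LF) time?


LF = min of all successor start times
Successors start at: [30, 17]
LF = min(30, 17)
= 17


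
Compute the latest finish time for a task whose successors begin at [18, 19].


LF = min of all successor start times
Successors start at: [18, 19]
LF = min(18, 19)
= 18


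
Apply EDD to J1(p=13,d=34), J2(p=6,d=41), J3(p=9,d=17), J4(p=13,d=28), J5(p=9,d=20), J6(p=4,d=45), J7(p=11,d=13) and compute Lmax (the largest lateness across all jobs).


EDD order: J7 → J3 → J5 → J4 → J1 → J2 → J6
Completion and lateness:
  J7: C=11, d=13, L=11-13=-2
  J3: C=20, d=17, L=20-17=3
  J5: C=29, d=20, L=29-20=9
  J4: C=42, d=28, L=42-28=14
  J1: C=55, d=34, L=55-34=21
  J2: C=61, d=41, L=61-41=20
  J6: C=65, d=45, L=65-45=20
Lmax = max(-2, 3, 9, 14, 21, 20, 20)
= 21


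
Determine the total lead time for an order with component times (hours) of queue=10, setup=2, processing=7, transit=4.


Lead time = queue + setup + processing + transit
= 10 + 2 + 7 + 4
= 23 hours


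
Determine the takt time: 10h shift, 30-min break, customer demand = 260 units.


Available = 10×60 - 30 = 570 min
Takt time = 570 / 260
= 2.19 min/unit


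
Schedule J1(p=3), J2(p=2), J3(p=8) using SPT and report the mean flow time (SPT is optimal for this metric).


SPT order: J2 → J1 → J3
Completion times:
  J2: C=2
  J1: C=5
  J3: C=13
Sum = 20, n = 3
Mean flow = 20/3
= 6.67


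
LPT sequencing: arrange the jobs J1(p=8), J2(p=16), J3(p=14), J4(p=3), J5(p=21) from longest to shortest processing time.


LPT: sort by longest processing time first
  J5: p=21
  J2: p=16
  J3: p=14
  J1: p=8
  J4: p=3
Order: J5 → J2 → J3 → J1 → J4


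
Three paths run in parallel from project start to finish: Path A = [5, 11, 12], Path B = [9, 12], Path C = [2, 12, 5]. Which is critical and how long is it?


Path A: 5 + 11 + 12 = 28
Path B: 9 + 12 = 21
Path C: 2 + 12 + 5 = 19
Critical path = longest = max(28, 21, 19)
= 28 (Path A)


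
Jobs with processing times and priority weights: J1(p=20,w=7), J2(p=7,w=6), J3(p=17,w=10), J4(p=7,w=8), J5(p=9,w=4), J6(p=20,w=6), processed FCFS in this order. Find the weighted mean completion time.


Completion times:
  J1: C=20, w×C=7×20=140
  J2: C=27, w×C=6×27=162
  J3: C=44, w×C=10×44=440
  J4: C=51, w×C=8×51=408
  J5: C=60, w×C=4×60=240
  J6: C=80, w×C=6×80=480
Sum w×C = 1870
Sum w = 41
Weighted avg = 1870/41
= 45.61


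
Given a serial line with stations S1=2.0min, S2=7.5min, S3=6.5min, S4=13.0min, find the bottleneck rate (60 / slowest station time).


Bottleneck = longest station time
Station times: [2.0, 7.5, 6.5, 13.0]
Max = 13.0 min
Rate = 60 / 13.0
= 4.62 units/hour (bottleneck: 13.0min)


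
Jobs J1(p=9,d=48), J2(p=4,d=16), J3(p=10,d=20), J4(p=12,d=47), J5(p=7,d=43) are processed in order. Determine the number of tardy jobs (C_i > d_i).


Completion vs due date:
  J1: C=9, d=48 → on time
  J2: C=13, d=16 → on time
  J3: C=23, d=20 → TARDY
  J4: C=35, d=47 → on time
  J5: C=42, d=43 → on time
Tardy jobs: J3
Count = 1


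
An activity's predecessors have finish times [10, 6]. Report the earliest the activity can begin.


ES = max of all predecessor completion times
Predecessors: [10, 6]
ES = max(10, 6)
= 10


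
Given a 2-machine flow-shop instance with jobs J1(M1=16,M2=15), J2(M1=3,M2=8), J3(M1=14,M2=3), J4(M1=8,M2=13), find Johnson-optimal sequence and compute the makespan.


Johnson's rule:
Group 1 (M1≤M2, sort by M1): ['J2', 'J4']
Group 2 (M1>M2, sort desc M2): ['J1', 'J3']
Sequence: J2 → J4 → J1 → J3
Makespan calculation:
  J2: M1 done=3, M2 done=11
  J4: M1 done=11, M2 done=24
  J1: M1 done=27, M2 done=42
  J3: M1 done=41, M2 done=45
= Sequence: J2 → J4 → J1 → J3, Makespan: 45


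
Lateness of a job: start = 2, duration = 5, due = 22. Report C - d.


Completion = 2 + 5 = 7
Lateness = C - d = 7 - 22
= -15


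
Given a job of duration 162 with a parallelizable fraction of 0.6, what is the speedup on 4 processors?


Amdahl's law: T_p = T × ((1-p) + p/N)
= 162 × ((1-0.6) + 0.6/4)
= 162 × (0.40 + 0.1500)
= 162 × 0.5500
= 89.10
Speedup = 162/89.10
= 1.82×


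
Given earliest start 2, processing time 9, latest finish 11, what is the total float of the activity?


EF = ES + duration = 2 + 9 = 11
LS = LF - duration = 11 - 9 = 2
Total Float = LF - EF = 11 - 11
(or LS - ES = 2 - 2)
= 0


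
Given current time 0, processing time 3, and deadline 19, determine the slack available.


Slack = due - current_time - processing
= 19 - 0 - 3
= 16
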